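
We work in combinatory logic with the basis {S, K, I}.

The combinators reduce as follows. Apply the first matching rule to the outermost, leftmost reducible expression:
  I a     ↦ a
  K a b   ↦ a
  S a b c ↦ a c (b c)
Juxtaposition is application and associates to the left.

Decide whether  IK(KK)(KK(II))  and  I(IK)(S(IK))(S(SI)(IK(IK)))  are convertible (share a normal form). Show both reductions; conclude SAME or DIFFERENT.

Answer: DIFFERENT — A ⇓ KK, B ⇓ SK

Reduction:
Term A:
  start: IK(KK)(KK(II))
  step 1: K(KK)(KK(II))
  step 2: KK

Term B:
  start: I(IK)(S(IK))(S(SI)(IK(IK)))
  step 1: IK(S(IK))(S(SI)(IK(IK)))
  step 2: K(S(IK))(S(SI)(IK(IK)))
  step 3: S(IK)
  step 4: SK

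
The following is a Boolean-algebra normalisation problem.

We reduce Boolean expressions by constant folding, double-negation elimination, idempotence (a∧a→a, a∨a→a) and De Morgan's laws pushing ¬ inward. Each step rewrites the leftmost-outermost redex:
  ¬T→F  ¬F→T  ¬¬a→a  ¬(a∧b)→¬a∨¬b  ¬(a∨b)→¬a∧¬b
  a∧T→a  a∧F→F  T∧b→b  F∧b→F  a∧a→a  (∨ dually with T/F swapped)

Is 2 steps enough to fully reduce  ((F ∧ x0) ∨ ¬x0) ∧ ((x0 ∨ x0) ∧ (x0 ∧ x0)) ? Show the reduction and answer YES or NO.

Answer: NO — after 2 steps the term is ¬x0 ∧ ((x0 ∨ x0) ∧ (x0 ∧ x0)), not yet normal

Derivation:
  start: ((F ∧ x0) ∨ ¬x0) ∧ ((x0 ∨ x0) ∧ (x0 ∧ x0))
  step 1: (F ∨ ¬x0) ∧ ((x0 ∨ x0) ∧ (x0 ∧ x0))
  step 2: ¬x0 ∧ ((x0 ∨ x0) ∧ (x0 ∧ x0))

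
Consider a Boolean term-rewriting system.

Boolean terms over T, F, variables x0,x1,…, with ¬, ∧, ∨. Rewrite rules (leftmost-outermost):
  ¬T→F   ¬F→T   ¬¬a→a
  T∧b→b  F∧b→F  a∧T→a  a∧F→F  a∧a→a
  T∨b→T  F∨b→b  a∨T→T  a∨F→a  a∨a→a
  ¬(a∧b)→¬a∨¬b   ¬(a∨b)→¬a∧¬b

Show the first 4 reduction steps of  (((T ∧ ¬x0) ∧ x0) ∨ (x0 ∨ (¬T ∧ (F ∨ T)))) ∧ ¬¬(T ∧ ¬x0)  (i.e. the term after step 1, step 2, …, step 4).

  start: (((T ∧ ¬x0) ∧ x0) ∨ (x0 ∨ (¬T ∧ (F ∨ T)))) ∧ ¬¬(T ∧ ¬x0)
  →1  ((¬x0 ∧ x0) ∨ (x0 ∨ (¬T ∧ (F ∨ T)))) ∧ ¬¬(T ∧ ¬x0)
  →2  ((¬x0 ∧ x0) ∨ (x0 ∨ (F ∧ (F ∨ T)))) ∧ ¬¬(T ∧ ¬x0)
  →3  ((¬x0 ∧ x0) ∨ (x0 ∨ F)) ∧ ¬¬(T ∧ ¬x0)
  →4  ((¬x0 ∧ x0) ∨ x0) ∧ ¬¬(T ∧ ¬x0)

Answer: after 4 steps: ((¬x0 ∧ x0) ∨ x0) ∧ ¬¬(T ∧ ¬x0)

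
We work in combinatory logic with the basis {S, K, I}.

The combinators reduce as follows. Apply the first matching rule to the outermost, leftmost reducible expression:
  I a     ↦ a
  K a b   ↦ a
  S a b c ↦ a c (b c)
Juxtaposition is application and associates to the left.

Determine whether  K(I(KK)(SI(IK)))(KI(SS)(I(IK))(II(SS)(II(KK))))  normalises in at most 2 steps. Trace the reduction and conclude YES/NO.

  start: K(I(KK)(SI(IK)))(KI(SS)(I(IK))(II(SS)(II(KK))))
  step 1: I(KK)(SI(IK))
  step 2: KK(SI(IK))

Answer: NO — after 2 steps the term is KK(SI(IK)), not yet normal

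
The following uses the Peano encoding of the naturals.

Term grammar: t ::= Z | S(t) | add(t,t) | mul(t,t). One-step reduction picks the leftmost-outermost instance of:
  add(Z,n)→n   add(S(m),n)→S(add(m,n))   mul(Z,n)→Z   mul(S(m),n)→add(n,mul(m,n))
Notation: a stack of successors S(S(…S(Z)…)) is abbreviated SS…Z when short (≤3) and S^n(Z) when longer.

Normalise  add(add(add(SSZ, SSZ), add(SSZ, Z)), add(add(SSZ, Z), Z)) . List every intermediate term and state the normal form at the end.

  start: add(add(add(SSZ, SSZ), add(SSZ, Z)), add(add(SSZ, Z), Z))
  step 1: add(add(S(add(SZ, SSZ)), add(SSZ, Z)), add(add(SSZ, Z), Z))
  step 2: add(S(add(add(SZ, SSZ), add(SSZ, Z))), add(add(SSZ, Z), Z))
  step 3: S(add(add(add(SZ, SSZ), add(SSZ, Z)), add(add(SSZ, Z), Z)))
  step 4: S(add(add(S(add(Z, SSZ)), add(SSZ, Z)), add(add(SSZ, Z), Z)))
  step 5: S(add(S(add(add(Z, SSZ), add(SSZ, Z))), add(add(SSZ, Z), Z)))
  step 6: S(S(add(add(add(Z, SSZ), add(SSZ, Z)), add(add(SSZ, Z), Z))))
  step 7: S(S(add(add(SSZ, add(SSZ, Z)), add(add(SSZ, Z), Z))))
  step 8: S(S(add(S(add(SZ, add(SSZ, Z))), add(add(SSZ, Z), Z))))
  step 9: S(S(S(add(add(SZ, add(SSZ, Z)), add(add(SSZ, Z), Z)))))
  step 10: S(S(S(add(S(add(Z, add(SSZ, Z))), add(add(SSZ, Z), Z)))))
  step 11: S(S(S(S(add(add(Z, add(SSZ, Z)), add(add(SSZ, Z), Z))))))
  step 12: S(S(S(S(add(add(SSZ, Z), add(add(SSZ, Z), Z))))))
  step 13: S(S(S(S(add(S(add(SZ, Z)), add(add(SSZ, Z), Z))))))
  step 14: S(S(S(S(S(add(add(SZ, Z), add(add(SSZ, Z), Z)))))))
  step 15: S(S(S(S(S(add(S(add(Z, Z)), add(add(SSZ, Z), Z)))))))
  step 16: S(S(S(S(S(S(add(add(Z, Z), add(add(SSZ, Z), Z))))))))
  step 17: S(S(S(S(S(S(add(Z, add(add(SSZ, Z), Z))))))))
  step 18: S(S(S(S(S(S(add(add(SSZ, Z), Z)))))))
  step 19: S(S(S(S(S(S(add(S(add(SZ, Z)), Z)))))))
  step 20: S(S(S(S(S(S(S(add(add(SZ, Z), Z))))))))
  step 21: S(S(S(S(S(S(S(add(S(add(Z, Z)), Z))))))))
  step 22: S(S(S(S(S(S(S(S(add(add(Z, Z), Z)))))))))
  step 23: S(S(S(S(S(S(S(S(add(Z, Z)))))))))
  step 24: S^8(Z)

Answer: normal form = S^8(Z)  (in 24 steps)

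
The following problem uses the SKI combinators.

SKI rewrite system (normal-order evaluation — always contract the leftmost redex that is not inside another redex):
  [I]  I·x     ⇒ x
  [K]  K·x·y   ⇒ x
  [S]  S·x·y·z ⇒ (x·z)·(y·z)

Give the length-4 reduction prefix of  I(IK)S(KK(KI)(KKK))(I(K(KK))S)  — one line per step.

Answer: after 4 steps: S(K(KK)S)

Derivation:
  start: I(IK)S(KK(KI)(KKK))(I(K(KK))S)
  [1] IKS(KK(KI)(KKK))(I(K(KK))S)
  [2] KS(KK(KI)(KKK))(I(K(KK))S)
  [3] S(I(K(KK))S)
  [4] S(K(KK)S)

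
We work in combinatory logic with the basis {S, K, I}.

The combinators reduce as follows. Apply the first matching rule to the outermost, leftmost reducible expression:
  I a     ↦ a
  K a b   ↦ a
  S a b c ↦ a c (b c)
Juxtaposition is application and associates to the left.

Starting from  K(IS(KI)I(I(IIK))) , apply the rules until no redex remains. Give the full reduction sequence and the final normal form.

Answer: normal form = KK  (in 8 steps)

Reduction:
  start: K(IS(KI)I(I(IIK)))
  [1] K(S(KI)I(I(IIK)))
  [2] K(KI(I(IIK))(I(I(IIK))))
  [3] K(I(I(I(IIK))))
  [4] K(I(I(IIK)))
  [5] K(I(IIK))
  [6] K(IIK)
  [7] K(IK)
  [8] KK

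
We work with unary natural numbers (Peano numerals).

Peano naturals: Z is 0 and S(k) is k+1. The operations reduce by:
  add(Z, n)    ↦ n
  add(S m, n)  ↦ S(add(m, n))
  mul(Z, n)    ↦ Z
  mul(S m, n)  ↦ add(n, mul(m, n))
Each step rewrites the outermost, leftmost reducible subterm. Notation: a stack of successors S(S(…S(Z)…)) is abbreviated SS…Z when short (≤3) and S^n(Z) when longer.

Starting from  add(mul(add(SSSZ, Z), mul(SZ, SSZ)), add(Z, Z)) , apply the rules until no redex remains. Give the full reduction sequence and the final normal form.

  start: add(mul(add(SSSZ, Z), mul(SZ, SSZ)), add(Z, Z))
  [1] add(mul(S(add(SSZ, Z)), mul(SZ, SSZ)), add(Z, Z))
  [2] add(add(mul(SZ, SSZ), mul(add(SSZ, Z), mul(SZ, SSZ))), add(Z, Z))
  [3] add(add(add(SSZ, mul(Z, SSZ)), mul(add(SSZ, Z), mul(SZ, SSZ))), add(Z, Z))
  [4] add(add(S(add(SZ, mul(Z, SSZ))), mul(add(SSZ, Z), mul(SZ, SSZ))), add(Z, Z))
  [5] add(S(add(add(SZ, mul(Z, SSZ)), mul(add(SSZ, Z), mul(SZ, SSZ)))), add(Z, Z))
  [6] S(add(add(add(SZ, mul(Z, SSZ)), mul(add(SSZ, Z), mul(SZ, SSZ))), add(Z, Z)))
  [7] S(add(add(S(add(Z, mul(Z, SSZ))), mul(add(SSZ, Z), mul(SZ, SSZ))), add(Z, Z)))
  [8] S(add(S(add(add(Z, mul(Z, SSZ)), mul(add(SSZ, Z), mul(SZ, SSZ)))), add(Z, Z)))
  [9] S(S(add(add(add(Z, mul(Z, SSZ)), mul(add(SSZ, Z), mul(SZ, SSZ))), add(Z, Z))))
  [10] S(S(add(add(mul(Z, SSZ), mul(add(SSZ, Z), mul(SZ, SSZ))), add(Z, Z))))
  [11] S(S(add(add(Z, mul(add(SSZ, Z), mul(SZ, SSZ))), add(Z, Z))))
  [12] S(S(add(mul(add(SSZ, Z), mul(SZ, SSZ)), add(Z, Z))))
  [13] S(S(add(mul(S(add(SZ, Z)), mul(SZ, SSZ)), add(Z, Z))))
  [14] S(S(add(add(mul(SZ, SSZ), mul(add(SZ, Z), mul(SZ, SSZ))), add(Z, Z))))
  [15] S(S(add(add(add(SSZ, mul(Z, SSZ)), mul(add(SZ, Z), mul(SZ, SSZ))), add(Z, Z))))
  [16] S(S(add(add(S(add(SZ, mul(Z, SSZ))), mul(add(SZ, Z), mul(SZ, SSZ))), add(Z, Z))))
  [17] S(S(add(S(add(add(SZ, mul(Z, SSZ)), mul(add(SZ, Z), mul(SZ, SSZ)))), add(Z, Z))))
  [18] S(S(S(add(add(add(SZ, mul(Z, SSZ)), mul(add(SZ, Z), mul(SZ, SSZ))), add(Z, Z)))))
  [19] S(S(S(add(add(S(add(Z, mul(Z, SSZ))), mul(add(SZ, Z), mul(SZ, SSZ))), add(Z, Z)))))
  [20] S(S(S(add(S(add(add(Z, mul(Z, SSZ)), mul(add(SZ, Z), mul(SZ, SSZ)))), add(Z, Z)))))
  [21] S(S(S(S(add(add(add(Z, mul(Z, SSZ)), mul(add(SZ, Z), mul(SZ, SSZ))), add(Z, Z))))))
  [22] S(S(S(S(add(add(mul(Z, SSZ), mul(add(SZ, Z), mul(SZ, SSZ))), add(Z, Z))))))
  [23] S(S(S(S(add(add(Z, mul(add(SZ, Z), mul(SZ, SSZ))), add(Z, Z))))))
  [24] S(S(S(S(add(mul(add(SZ, Z), mul(SZ, SSZ)), add(Z, Z))))))
  [25] S(S(S(S(add(mul(S(add(Z, Z)), mul(SZ, SSZ)), add(Z, Z))))))
  [26] S(S(S(S(add(add(mul(SZ, SSZ), mul(add(Z, Z), mul(SZ, SSZ))), add(Z, Z))))))
  [27] S(S(S(S(add(add(add(SSZ, mul(Z, SSZ)), mul(add(Z, Z), mul(SZ, SSZ))), add(Z, Z))))))
  [28] S(S(S(S(add(add(S(add(SZ, mul(Z, SSZ))), mul(add(Z, Z), mul(SZ, SSZ))), add(Z, Z))))))
  [29] S(S(S(S(add(S(add(add(SZ, mul(Z, SSZ)), mul(add(Z, Z), mul(SZ, SSZ)))), add(Z, Z))))))
  [30] S(S(S(S(S(add(add(add(SZ, mul(Z, SSZ)), mul(add(Z, Z), mul(SZ, SSZ))), add(Z, Z)))))))
  [31] S(S(S(S(S(add(add(S(add(Z, mul(Z, SSZ))), mul(add(Z, Z), mul(SZ, SSZ))), add(Z, Z)))))))
  [32] S(S(S(S(S(add(S(add(add(Z, mul(Z, SSZ)), mul(add(Z, Z), mul(SZ, SSZ)))), add(Z, Z)))))))
  [33] S(S(S(S(S(S(add(add(add(Z, mul(Z, SSZ)), mul(add(Z, Z), mul(SZ, SSZ))), add(Z, Z))))))))
  [34] S(S(S(S(S(S(add(add(mul(Z, SSZ), mul(add(Z, Z), mul(SZ, SSZ))), add(Z, Z))))))))
  [35] S(S(S(S(S(S(add(add(Z, mul(add(Z, Z), mul(SZ, SSZ))), add(Z, Z))))))))
  [36] S(S(S(S(S(S(add(mul(add(Z, Z), mul(SZ, SSZ)), add(Z, Z))))))))
  [37] S(S(S(S(S(S(add(mul(Z, mul(SZ, SSZ)), add(Z, Z))))))))
  [38] S(S(S(S(S(S(add(Z, add(Z, Z))))))))
  [39] S(S(S(S(S(S(add(Z, Z)))))))
  [40] S^6(Z)

Answer: normal form = S^6(Z)  (in 40 steps)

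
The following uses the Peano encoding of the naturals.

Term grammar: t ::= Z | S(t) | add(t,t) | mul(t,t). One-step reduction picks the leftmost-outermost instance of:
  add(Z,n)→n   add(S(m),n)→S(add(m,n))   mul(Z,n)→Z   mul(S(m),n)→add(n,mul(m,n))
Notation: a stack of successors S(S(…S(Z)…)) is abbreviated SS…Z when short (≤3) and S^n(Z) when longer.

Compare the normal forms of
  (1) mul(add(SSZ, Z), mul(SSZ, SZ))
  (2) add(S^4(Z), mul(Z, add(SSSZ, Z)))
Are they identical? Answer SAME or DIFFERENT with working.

Answer: SAME — A ⇓ S^4(Z), B ⇓ S^4(Z)

Working:
Term A:
  start: mul(add(SSZ, Z), mul(SSZ, SZ))
  →1  mul(S(add(SZ, Z)), mul(SSZ, SZ))
  →2  add(mul(SSZ, SZ), mul(add(SZ, Z), mul(SSZ, SZ)))
  →3  add(add(SZ, mul(SZ, SZ)), mul(add(SZ, Z), mul(SSZ, SZ)))
  →4  add(S(add(Z, mul(SZ, SZ))), mul(add(SZ, Z), mul(SSZ, SZ)))
  →5  S(add(add(Z, mul(SZ, SZ)), mul(add(SZ, Z), mul(SSZ, SZ))))
  →6  S(add(mul(SZ, SZ), mul(add(SZ, Z), mul(SSZ, SZ))))
  →7  S(add(add(SZ, mul(Z, SZ)), mul(add(SZ, Z), mul(SSZ, SZ))))
  →8  S(add(S(add(Z, mul(Z, SZ))), mul(add(SZ, Z), mul(SSZ, SZ))))
  →9  S(S(add(add(Z, mul(Z, SZ)), mul(add(SZ, Z), mul(SSZ, SZ)))))
  →10  S(S(add(mul(Z, SZ), mul(add(SZ, Z), mul(SSZ, SZ)))))
  →11  S(S(add(Z, mul(add(SZ, Z), mul(SSZ, SZ)))))
  →12  S(S(mul(add(SZ, Z), mul(SSZ, SZ))))
  →13  S(S(mul(S(add(Z, Z)), mul(SSZ, SZ))))
  →14  S(S(add(mul(SSZ, SZ), mul(add(Z, Z), mul(SSZ, SZ)))))
  →15  S(S(add(add(SZ, mul(SZ, SZ)), mul(add(Z, Z), mul(SSZ, SZ)))))
  →16  S(S(add(S(add(Z, mul(SZ, SZ))), mul(add(Z, Z), mul(SSZ, SZ)))))
  →17  S(S(S(add(add(Z, mul(SZ, SZ)), mul(add(Z, Z), mul(SSZ, SZ))))))
  →18  S(S(S(add(mul(SZ, SZ), mul(add(Z, Z), mul(SSZ, SZ))))))
  →19  S(S(S(add(add(SZ, mul(Z, SZ)), mul(add(Z, Z), mul(SSZ, SZ))))))
  →20  S(S(S(add(S(add(Z, mul(Z, SZ))), mul(add(Z, Z), mul(SSZ, SZ))))))
  →21  S(S(S(S(add(add(Z, mul(Z, SZ)), mul(add(Z, Z), mul(SSZ, SZ)))))))
  →22  S(S(S(S(add(mul(Z, SZ), mul(add(Z, Z), mul(SSZ, SZ)))))))
  →23  S(S(S(S(add(Z, mul(add(Z, Z), mul(SSZ, SZ)))))))
  →24  S(S(S(S(mul(add(Z, Z), mul(SSZ, SZ))))))
  →25  S(S(S(S(mul(Z, mul(SSZ, SZ))))))
  →26  S^4(Z)

Term B:
  start: add(S^4(Z), mul(Z, add(SSSZ, Z)))
  →1  S(add(SSSZ, mul(Z, add(SSSZ, Z))))
  →2  S(S(add(SSZ, mul(Z, add(SSSZ, Z)))))
  →3  S(S(S(add(SZ, mul(Z, add(SSSZ, Z))))))
  →4  S(S(S(S(add(Z, mul(Z, add(SSSZ, Z)))))))
  →5  S(S(S(S(mul(Z, add(SSSZ, Z))))))
  →6  S^4(Z)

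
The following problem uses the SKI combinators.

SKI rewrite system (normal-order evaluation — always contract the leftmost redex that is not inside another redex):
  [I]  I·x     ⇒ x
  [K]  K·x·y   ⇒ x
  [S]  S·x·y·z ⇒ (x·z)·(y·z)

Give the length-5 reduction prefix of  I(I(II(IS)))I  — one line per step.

Answer: after 5 steps: SI

Derivation:
  start: I(I(II(IS)))I
  step 1: I(II(IS))I
  step 2: II(IS)I
  step 3: I(IS)I
  step 4: ISI
  step 5: SI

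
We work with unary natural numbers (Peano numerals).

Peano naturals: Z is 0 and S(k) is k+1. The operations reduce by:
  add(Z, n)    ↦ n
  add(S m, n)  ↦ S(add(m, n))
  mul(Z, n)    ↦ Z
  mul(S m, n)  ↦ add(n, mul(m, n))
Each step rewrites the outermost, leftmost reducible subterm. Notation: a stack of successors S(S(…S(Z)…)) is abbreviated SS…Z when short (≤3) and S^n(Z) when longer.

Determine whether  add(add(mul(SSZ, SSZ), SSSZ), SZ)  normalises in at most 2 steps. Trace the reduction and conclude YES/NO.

Answer: NO — after 2 steps the term is add(add(S(add(SZ, mul(SZ, SSZ))), SSSZ), SZ), not yet normal

Working:
  start: add(add(mul(SSZ, SSZ), SSSZ), SZ)
  step 1: add(add(add(SSZ, mul(SZ, SSZ)), SSSZ), SZ)
  step 2: add(add(S(add(SZ, mul(SZ, SSZ))), SSSZ), SZ)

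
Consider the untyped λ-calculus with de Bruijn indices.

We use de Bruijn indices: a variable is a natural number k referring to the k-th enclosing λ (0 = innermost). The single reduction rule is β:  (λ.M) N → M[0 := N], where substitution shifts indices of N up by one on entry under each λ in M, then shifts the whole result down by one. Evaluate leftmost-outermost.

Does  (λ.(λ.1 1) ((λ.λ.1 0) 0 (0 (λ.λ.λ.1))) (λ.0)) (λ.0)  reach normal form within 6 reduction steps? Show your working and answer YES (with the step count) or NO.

  start: (λ.(λ.1 1) ((λ.λ.1 0) 0 (0 (λ.λ.λ.1))) (λ.0)) (λ.0)
  step 1: (λ.(λ.0) (λ.0)) ((λ.λ.1 0) (λ.0) ((λ.0) (λ.λ.λ.1))) (λ.0)
  step 2: (λ.0) (λ.0) (λ.0)
  step 3: (λ.0) (λ.0)
  step 4: λ.0

Answer: YES — reaches normal form λ.0 in 4 ≤ 6 steps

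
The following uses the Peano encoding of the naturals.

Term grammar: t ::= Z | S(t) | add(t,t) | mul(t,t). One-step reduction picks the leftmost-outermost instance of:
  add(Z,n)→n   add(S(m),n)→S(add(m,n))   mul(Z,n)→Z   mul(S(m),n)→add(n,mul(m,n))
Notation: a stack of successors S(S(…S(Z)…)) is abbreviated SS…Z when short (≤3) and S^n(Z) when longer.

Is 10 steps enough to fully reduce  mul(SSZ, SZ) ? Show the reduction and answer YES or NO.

  start: mul(SSZ, SZ)
  step 1: add(SZ, mul(SZ, SZ))
  step 2: S(add(Z, mul(SZ, SZ)))
  step 3: S(mul(SZ, SZ))
  step 4: S(add(SZ, mul(Z, SZ)))
  step 5: S(S(add(Z, mul(Z, SZ))))
  step 6: S(S(mul(Z, SZ)))
  step 7: SSZ

Answer: YES — reaches normal form SSZ in 7 ≤ 10 steps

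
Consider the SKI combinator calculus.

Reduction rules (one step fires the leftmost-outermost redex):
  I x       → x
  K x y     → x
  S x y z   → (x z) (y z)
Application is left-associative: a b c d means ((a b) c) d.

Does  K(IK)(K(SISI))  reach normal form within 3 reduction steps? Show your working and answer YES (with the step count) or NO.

  start: K(IK)(K(SISI))
  [1] IK
  [2] K

Answer: YES — reaches normal form K in 2 ≤ 3 steps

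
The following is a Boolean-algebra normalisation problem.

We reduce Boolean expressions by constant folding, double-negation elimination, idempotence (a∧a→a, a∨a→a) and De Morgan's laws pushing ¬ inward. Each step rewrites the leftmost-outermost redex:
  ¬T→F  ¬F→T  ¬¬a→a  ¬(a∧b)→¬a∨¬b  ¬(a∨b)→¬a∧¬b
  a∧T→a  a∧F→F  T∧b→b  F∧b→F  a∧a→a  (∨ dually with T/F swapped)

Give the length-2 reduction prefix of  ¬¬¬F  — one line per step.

  start: ¬¬¬F
  step 1: ¬F
  step 2: T

Answer: after 2 steps: T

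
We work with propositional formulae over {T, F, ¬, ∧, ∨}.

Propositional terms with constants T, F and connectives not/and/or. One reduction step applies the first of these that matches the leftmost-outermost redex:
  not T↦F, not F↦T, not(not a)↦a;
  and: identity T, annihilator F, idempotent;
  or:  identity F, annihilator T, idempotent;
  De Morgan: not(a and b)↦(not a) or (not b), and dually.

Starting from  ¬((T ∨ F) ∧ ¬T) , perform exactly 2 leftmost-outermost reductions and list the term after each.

  start: ¬((T ∨ F) ∧ ¬T)
  →1  ¬(T ∨ F) ∨ ¬¬T
  →2  (¬T ∧ ¬F) ∨ ¬¬T

Answer: after 2 steps: (¬T ∧ ¬F) ∨ ¬¬T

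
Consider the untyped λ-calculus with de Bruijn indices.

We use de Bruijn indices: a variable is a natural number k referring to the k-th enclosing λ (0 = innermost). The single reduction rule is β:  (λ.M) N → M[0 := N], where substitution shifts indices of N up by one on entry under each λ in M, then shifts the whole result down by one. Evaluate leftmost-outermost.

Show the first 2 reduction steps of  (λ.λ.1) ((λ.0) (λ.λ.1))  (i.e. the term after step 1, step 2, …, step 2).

  start: (λ.λ.1) ((λ.0) (λ.λ.1))
  step 1: λ.(λ.0) (λ.λ.1)
  step 2: λ.λ.λ.1

Answer: after 2 steps: λ.λ.λ.1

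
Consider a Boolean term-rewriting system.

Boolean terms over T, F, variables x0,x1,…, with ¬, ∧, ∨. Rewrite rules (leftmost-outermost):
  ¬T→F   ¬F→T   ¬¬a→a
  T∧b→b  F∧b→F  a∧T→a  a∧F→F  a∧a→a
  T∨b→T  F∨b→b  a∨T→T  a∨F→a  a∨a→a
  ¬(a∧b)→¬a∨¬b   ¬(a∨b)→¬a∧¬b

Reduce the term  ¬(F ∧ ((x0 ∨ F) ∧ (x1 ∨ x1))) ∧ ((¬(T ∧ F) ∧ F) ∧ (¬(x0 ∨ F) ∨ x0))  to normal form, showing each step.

Answer: normal form = F  (in 6 steps)

Derivation:
  start: ¬(F ∧ ((x0 ∨ F) ∧ (x1 ∨ x1))) ∧ ((¬(T ∧ F) ∧ F) ∧ (¬(x0 ∨ F) ∨ x0))
  step 1: (¬F ∨ ¬((x0 ∨ F) ∧ (x1 ∨ x1))) ∧ ((¬(T ∧ F) ∧ F) ∧ (¬(x0 ∨ F) ∨ x0))
  step 2: (T ∨ ¬((x0 ∨ F) ∧ (x1 ∨ x1))) ∧ ((¬(T ∧ F) ∧ F) ∧ (¬(x0 ∨ F) ∨ x0))
  step 3: T ∧ ((¬(T ∧ F) ∧ F) ∧ (¬(x0 ∨ F) ∨ x0))
  step 4: (¬(T ∧ F) ∧ F) ∧ (¬(x0 ∨ F) ∨ x0)
  step 5: F ∧ (¬(x0 ∨ F) ∨ x0)
  step 6: F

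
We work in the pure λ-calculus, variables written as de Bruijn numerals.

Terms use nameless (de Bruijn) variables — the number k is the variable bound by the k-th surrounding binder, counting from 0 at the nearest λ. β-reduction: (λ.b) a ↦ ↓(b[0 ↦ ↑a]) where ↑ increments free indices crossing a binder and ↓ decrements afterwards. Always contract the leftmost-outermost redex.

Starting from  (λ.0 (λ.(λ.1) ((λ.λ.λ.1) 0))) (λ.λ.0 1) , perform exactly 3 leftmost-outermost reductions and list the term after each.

Answer: after 3 steps: λ.0 (λ.0)

Derivation:
  start: (λ.0 (λ.(λ.1) ((λ.λ.λ.1) 0))) (λ.λ.0 1)
  [1] (λ.λ.0 1) (λ.(λ.1) ((λ.λ.λ.1) 0))
  [2] λ.0 (λ.(λ.1) ((λ.λ.λ.1) 0))
  [3] λ.0 (λ.0)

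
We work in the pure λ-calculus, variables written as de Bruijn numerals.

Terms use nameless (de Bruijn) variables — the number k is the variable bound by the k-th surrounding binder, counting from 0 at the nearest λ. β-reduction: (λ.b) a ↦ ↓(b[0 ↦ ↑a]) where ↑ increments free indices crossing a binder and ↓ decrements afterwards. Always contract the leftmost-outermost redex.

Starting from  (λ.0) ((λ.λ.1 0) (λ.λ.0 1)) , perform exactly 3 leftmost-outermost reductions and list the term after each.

  start: (λ.0) ((λ.λ.1 0) (λ.λ.0 1))
  step 1: (λ.λ.1 0) (λ.λ.0 1)
  step 2: λ.(λ.λ.0 1) 0
  step 3: λ.λ.0 1

Answer: after 3 steps: λ.λ.0 1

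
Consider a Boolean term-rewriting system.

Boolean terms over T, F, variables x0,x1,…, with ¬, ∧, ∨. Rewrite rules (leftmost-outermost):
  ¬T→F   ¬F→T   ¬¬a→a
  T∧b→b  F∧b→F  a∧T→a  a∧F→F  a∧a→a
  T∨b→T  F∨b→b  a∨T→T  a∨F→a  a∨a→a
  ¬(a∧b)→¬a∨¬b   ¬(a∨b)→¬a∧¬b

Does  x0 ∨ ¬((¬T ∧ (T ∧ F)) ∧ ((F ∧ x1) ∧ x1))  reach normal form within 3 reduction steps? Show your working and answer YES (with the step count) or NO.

  start: x0 ∨ ¬((¬T ∧ (T ∧ F)) ∧ ((F ∧ x1) ∧ x1))
  →1  x0 ∨ (¬(¬T ∧ (T ∧ F)) ∨ ¬((F ∧ x1) ∧ x1))
  →2  x0 ∨ ((¬¬T ∨ ¬(T ∧ F)) ∨ ¬((F ∧ x1) ∧ x1))
  →3  x0 ∨ ((T ∨ ¬(T ∧ F)) ∨ ¬((F ∧ x1) ∧ x1))

Answer: NO — after 3 steps the term is x0 ∨ ((T ∨ ¬(T ∧ F)) ∨ ¬((F ∧ x1) ∧ x1)), not yet normal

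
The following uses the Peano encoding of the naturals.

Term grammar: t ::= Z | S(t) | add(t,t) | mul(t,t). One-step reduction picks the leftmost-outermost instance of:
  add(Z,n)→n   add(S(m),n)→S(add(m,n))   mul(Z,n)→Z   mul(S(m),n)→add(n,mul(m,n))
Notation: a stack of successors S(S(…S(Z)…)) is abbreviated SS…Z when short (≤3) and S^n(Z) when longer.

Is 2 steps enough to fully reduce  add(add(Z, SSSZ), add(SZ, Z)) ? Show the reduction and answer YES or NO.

  start: add(add(Z, SSSZ), add(SZ, Z))
  step 1: add(SSSZ, add(SZ, Z))
  step 2: S(add(SSZ, add(SZ, Z)))

Answer: NO — after 2 steps the term is S(add(SSZ, add(SZ, Z))), not yet normal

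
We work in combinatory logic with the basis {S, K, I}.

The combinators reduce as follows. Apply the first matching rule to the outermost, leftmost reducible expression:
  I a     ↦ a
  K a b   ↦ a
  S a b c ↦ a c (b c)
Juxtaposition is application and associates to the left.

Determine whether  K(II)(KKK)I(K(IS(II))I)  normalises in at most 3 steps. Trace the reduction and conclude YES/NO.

Answer: NO — after 3 steps the term is I(K(IS(II))I), not yet normal

Working:
  start: K(II)(KKK)I(K(IS(II))I)
  →1  III(K(IS(II))I)
  →2  II(K(IS(II))I)
  →3  I(K(IS(II))I)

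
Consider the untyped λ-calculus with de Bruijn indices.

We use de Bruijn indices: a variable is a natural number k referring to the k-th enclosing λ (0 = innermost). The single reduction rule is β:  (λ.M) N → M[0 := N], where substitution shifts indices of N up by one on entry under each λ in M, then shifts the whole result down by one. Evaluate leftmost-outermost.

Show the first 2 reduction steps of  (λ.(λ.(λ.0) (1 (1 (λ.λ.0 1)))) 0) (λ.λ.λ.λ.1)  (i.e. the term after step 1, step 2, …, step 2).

  start: (λ.(λ.(λ.0) (1 (1 (λ.λ.0 1)))) 0) (λ.λ.λ.λ.1)
  →1  (λ.(λ.0) ((λ.λ.λ.λ.1) ((λ.λ.λ.λ.1) (λ.λ.0 1)))) (λ.λ.λ.λ.1)
  →2  (λ.0) ((λ.λ.λ.λ.1) ((λ.λ.λ.λ.1) (λ.λ.0 1)))

Answer: after 2 steps: (λ.0) ((λ.λ.λ.λ.1) ((λ.λ.λ.λ.1) (λ.λ.0 1)))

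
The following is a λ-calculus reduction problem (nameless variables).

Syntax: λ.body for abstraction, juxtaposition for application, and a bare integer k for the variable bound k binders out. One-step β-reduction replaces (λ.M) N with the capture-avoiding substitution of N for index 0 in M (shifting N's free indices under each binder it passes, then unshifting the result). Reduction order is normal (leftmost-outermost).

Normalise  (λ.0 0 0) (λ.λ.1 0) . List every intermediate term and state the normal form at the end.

  start: (λ.0 0 0) (λ.λ.1 0)
  step 1: (λ.λ.1 0) (λ.λ.1 0) (λ.λ.1 0)
  step 2: (λ.(λ.λ.1 0) 0) (λ.λ.1 0)
  step 3: (λ.λ.1 0) (λ.λ.1 0)
  step 4: λ.(λ.λ.1 0) 0
  step 5: λ.λ.1 0

Answer: normal form = λ.λ.1 0  (in 5 steps)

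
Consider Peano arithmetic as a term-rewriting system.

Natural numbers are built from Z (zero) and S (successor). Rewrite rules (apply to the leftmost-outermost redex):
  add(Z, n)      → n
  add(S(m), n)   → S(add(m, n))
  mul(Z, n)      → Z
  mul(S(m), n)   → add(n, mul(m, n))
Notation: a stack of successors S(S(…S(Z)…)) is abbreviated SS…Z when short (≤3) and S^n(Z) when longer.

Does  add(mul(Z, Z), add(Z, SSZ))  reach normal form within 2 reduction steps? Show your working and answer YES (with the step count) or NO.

  start: add(mul(Z, Z), add(Z, SSZ))
  →1  add(Z, add(Z, SSZ))
  →2  add(Z, SSZ)

Answer: NO — after 2 steps the term is add(Z, SSZ), not yet normal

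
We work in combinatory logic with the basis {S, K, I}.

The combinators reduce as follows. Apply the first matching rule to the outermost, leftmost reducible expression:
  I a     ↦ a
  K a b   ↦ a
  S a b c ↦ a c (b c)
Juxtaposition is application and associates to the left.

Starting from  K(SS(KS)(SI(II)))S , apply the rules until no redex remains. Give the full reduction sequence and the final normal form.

Answer: normal form = S(SII)S  (in 4 steps)

Derivation:
  start: K(SS(KS)(SI(II)))S
  [1] SS(KS)(SI(II))
  [2] S(SI(II))(KS(SI(II)))
  [3] S(SII)(KS(SI(II)))
  [4] S(SII)S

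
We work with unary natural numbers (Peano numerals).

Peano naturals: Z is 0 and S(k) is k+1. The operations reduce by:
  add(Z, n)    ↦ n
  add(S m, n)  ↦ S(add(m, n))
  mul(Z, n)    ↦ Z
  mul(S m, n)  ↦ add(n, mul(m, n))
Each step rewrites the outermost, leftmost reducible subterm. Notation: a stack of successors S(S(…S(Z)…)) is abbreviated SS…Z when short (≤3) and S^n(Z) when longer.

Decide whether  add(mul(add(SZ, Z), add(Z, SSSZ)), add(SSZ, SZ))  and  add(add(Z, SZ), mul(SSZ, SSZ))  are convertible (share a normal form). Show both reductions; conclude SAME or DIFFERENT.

Answer: DIFFERENT — A ⇓ S^6(Z), B ⇓ S^5(Z)

Reduction:
Term A:
  start: add(mul(add(SZ, Z), add(Z, SSSZ)), add(SSZ, SZ))
  →1  add(mul(S(add(Z, Z)), add(Z, SSSZ)), add(SSZ, SZ))
  →2  add(add(add(Z, SSSZ), mul(add(Z, Z), add(Z, SSSZ))), add(SSZ, SZ))
  →3  add(add(SSSZ, mul(add(Z, Z), add(Z, SSSZ))), add(SSZ, SZ))
  →4  add(S(add(SSZ, mul(add(Z, Z), add(Z, SSSZ)))), add(SSZ, SZ))
  →5  S(add(add(SSZ, mul(add(Z, Z), add(Z, SSSZ))), add(SSZ, SZ)))
  →6  S(add(S(add(SZ, mul(add(Z, Z), add(Z, SSSZ)))), add(SSZ, SZ)))
  →7  S(S(add(add(SZ, mul(add(Z, Z), add(Z, SSSZ))), add(SSZ, SZ))))
  →8  S(S(add(S(add(Z, mul(add(Z, Z), add(Z, SSSZ)))), add(SSZ, SZ))))
  →9  S(S(S(add(add(Z, mul(add(Z, Z), add(Z, SSSZ))), add(SSZ, SZ)))))
  →10  S(S(S(add(mul(add(Z, Z), add(Z, SSSZ)), add(SSZ, SZ)))))
  →11  S(S(S(add(mul(Z, add(Z, SSSZ)), add(SSZ, SZ)))))
  →12  S(S(S(add(Z, add(SSZ, SZ)))))
  →13  S(S(S(add(SSZ, SZ))))
  →14  S(S(S(S(add(SZ, SZ)))))
  →15  S(S(S(S(S(add(Z, SZ))))))
  →16  S^6(Z)

Term B:
  start: add(add(Z, SZ), mul(SSZ, SSZ))
  →1  add(SZ, mul(SSZ, SSZ))
  →2  S(add(Z, mul(SSZ, SSZ)))
  →3  S(mul(SSZ, SSZ))
  →4  S(add(SSZ, mul(SZ, SSZ)))
  →5  S(S(add(SZ, mul(SZ, SSZ))))
  →6  S(S(S(add(Z, mul(SZ, SSZ)))))
  →7  S(S(S(mul(SZ, SSZ))))
  →8  S(S(S(add(SSZ, mul(Z, SSZ)))))
  →9  S(S(S(S(add(SZ, mul(Z, SSZ))))))
  →10  S(S(S(S(S(add(Z, mul(Z, SSZ)))))))
  →11  S(S(S(S(S(mul(Z, SSZ))))))
  →12  S^5(Z)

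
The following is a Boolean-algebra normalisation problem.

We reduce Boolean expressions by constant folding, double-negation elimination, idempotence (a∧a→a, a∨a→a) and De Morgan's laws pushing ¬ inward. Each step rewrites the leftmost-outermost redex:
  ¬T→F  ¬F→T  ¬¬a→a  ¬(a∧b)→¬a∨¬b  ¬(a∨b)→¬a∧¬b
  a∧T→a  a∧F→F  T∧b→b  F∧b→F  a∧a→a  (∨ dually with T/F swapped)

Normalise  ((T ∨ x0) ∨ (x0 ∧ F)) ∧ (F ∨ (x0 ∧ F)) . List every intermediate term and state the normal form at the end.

Answer: normal form = F  (in 5 steps)

Derivation:
  start: ((T ∨ x0) ∨ (x0 ∧ F)) ∧ (F ∨ (x0 ∧ F))
  [1] (T ∨ (x0 ∧ F)) ∧ (F ∨ (x0 ∧ F))
  [2] T ∧ (F ∨ (x0 ∧ F))
  [3] F ∨ (x0 ∧ F)
  [4] x0 ∧ F
  [5] F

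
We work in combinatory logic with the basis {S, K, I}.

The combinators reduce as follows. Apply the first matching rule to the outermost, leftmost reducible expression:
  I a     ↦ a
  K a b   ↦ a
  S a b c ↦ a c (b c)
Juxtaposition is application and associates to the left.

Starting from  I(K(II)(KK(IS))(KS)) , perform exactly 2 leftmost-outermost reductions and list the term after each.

  start: I(K(II)(KK(IS))(KS))
  step 1: K(II)(KK(IS))(KS)
  step 2: II(KS)

Answer: after 2 steps: II(KS)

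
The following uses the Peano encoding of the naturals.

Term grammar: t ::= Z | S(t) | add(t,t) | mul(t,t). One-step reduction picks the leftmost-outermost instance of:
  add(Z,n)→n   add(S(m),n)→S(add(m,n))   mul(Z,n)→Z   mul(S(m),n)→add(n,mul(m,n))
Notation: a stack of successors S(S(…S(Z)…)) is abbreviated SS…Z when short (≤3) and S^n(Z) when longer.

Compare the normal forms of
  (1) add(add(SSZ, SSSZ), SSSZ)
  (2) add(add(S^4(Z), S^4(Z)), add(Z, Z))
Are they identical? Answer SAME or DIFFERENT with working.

Term A:
  start: add(add(SSZ, SSSZ), SSSZ)
  step 1: add(S(add(SZ, SSSZ)), SSSZ)
  step 2: S(add(add(SZ, SSSZ), SSSZ))
  step 3: S(add(S(add(Z, SSSZ)), SSSZ))
  step 4: S(S(add(add(Z, SSSZ), SSSZ)))
  step 5: S(S(add(SSSZ, SSSZ)))
  step 6: S(S(S(add(SSZ, SSSZ))))
  step 7: S(S(S(S(add(SZ, SSSZ)))))
  step 8: S(S(S(S(S(add(Z, SSSZ))))))
  step 9: S^8(Z)

Term B:
  start: add(add(S^4(Z), S^4(Z)), add(Z, Z))
  step 1: add(S(add(SSSZ, S^4(Z))), add(Z, Z))
  step 2: S(add(add(SSSZ, S^4(Z)), add(Z, Z)))
  step 3: S(add(S(add(SSZ, S^4(Z))), add(Z, Z)))
  step 4: S(S(add(add(SSZ, S^4(Z)), add(Z, Z))))
  step 5: S(S(add(S(add(SZ, S^4(Z))), add(Z, Z))))
  step 6: S(S(S(add(add(SZ, S^4(Z)), add(Z, Z)))))
  step 7: S(S(S(add(S(add(Z, S^4(Z))), add(Z, Z)))))
  step 8: S(S(S(S(add(add(Z, S^4(Z)), add(Z, Z))))))
  step 9: S(S(S(S(add(S^4(Z), add(Z, Z))))))
  step 10: S(S(S(S(S(add(SSSZ, add(Z, Z)))))))
  step 11: S(S(S(S(S(S(add(SSZ, add(Z, Z))))))))
  step 12: S(S(S(S(S(S(S(add(SZ, add(Z, Z)))))))))
  step 13: S(S(S(S(S(S(S(S(add(Z, add(Z, Z))))))))))
  step 14: S(S(S(S(S(S(S(S(add(Z, Z)))))))))
  step 15: S^8(Z)

Answer: SAME — A ⇓ S^8(Z), B ⇓ S^8(Z)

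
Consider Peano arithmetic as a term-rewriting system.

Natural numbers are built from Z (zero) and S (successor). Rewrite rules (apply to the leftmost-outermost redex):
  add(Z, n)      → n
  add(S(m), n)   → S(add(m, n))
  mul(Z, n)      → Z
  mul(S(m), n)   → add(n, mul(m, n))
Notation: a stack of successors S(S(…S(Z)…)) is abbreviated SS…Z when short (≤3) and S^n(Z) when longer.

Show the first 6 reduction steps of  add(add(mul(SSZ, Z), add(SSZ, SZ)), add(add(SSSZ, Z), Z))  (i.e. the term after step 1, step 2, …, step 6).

Answer: after 6 steps: add(add(SSZ, SZ), add(add(SSSZ, Z), Z))

Working:
  start: add(add(mul(SSZ, Z), add(SSZ, SZ)), add(add(SSSZ, Z), Z))
  step 1: add(add(add(Z, mul(SZ, Z)), add(SSZ, SZ)), add(add(SSSZ, Z), Z))
  step 2: add(add(mul(SZ, Z), add(SSZ, SZ)), add(add(SSSZ, Z), Z))
  step 3: add(add(add(Z, mul(Z, Z)), add(SSZ, SZ)), add(add(SSSZ, Z), Z))
  step 4: add(add(mul(Z, Z), add(SSZ, SZ)), add(add(SSSZ, Z), Z))
  step 5: add(add(Z, add(SSZ, SZ)), add(add(SSSZ, Z), Z))
  step 6: add(add(SSZ, SZ), add(add(SSSZ, Z), Z))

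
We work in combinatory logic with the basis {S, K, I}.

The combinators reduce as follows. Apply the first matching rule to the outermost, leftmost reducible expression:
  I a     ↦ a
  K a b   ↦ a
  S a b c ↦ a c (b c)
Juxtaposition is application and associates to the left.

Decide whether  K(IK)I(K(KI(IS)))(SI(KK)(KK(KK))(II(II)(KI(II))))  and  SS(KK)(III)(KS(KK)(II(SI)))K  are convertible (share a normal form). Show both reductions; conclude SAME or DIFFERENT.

Term A:
  start: K(IK)I(K(KI(IS)))(SI(KK)(KK(KK))(II(II)(KI(II))))
  [1] IK(K(KI(IS)))(SI(KK)(KK(KK))(II(II)(KI(II))))
  [2] K(K(KI(IS)))(SI(KK)(KK(KK))(II(II)(KI(II))))
  [3] K(KI(IS))
  [4] KI

Term B:
  start: SS(KK)(III)(KS(KK)(II(SI)))K
  [1] S(III)(KK(III))(KS(KK)(II(SI)))K
  [2] III(KS(KK)(II(SI)))(KK(III)(KS(KK)(II(SI))))K
  [3] II(KS(KK)(II(SI)))(KK(III)(KS(KK)(II(SI))))K
  [4] I(KS(KK)(II(SI)))(KK(III)(KS(KK)(II(SI))))K
  [5] KS(KK)(II(SI))(KK(III)(KS(KK)(II(SI))))K
  [6] S(II(SI))(KK(III)(KS(KK)(II(SI))))K
  [7] II(SI)K(KK(III)(KS(KK)(II(SI)))K)
  [8] I(SI)K(KK(III)(KS(KK)(II(SI)))K)
  [9] SIK(KK(III)(KS(KK)(II(SI)))K)
  [10] I(KK(III)(KS(KK)(II(SI)))K)(K(KK(III)(KS(KK)(II(SI)))K))
  [11] KK(III)(KS(KK)(II(SI)))K(K(KK(III)(KS(KK)(II(SI)))K))
  [12] K(KS(KK)(II(SI)))K(K(KK(III)(KS(KK)(II(SI)))K))
  [13] KS(KK)(II(SI))(K(KK(III)(KS(KK)(II(SI)))K))
  [14] S(II(SI))(K(KK(III)(KS(KK)(II(SI)))K))
  [15] S(I(SI))(K(KK(III)(KS(KK)(II(SI)))K))
  [16] S(SI)(K(KK(III)(KS(KK)(II(SI)))K))
  [17] S(SI)(K(K(KS(KK)(II(SI)))K))
  [18] S(SI)(K(KS(KK)(II(SI))))
  [19] S(SI)(K(S(II(SI))))
  [20] S(SI)(K(S(I(SI))))
  [21] S(SI)(K(S(SI)))

Answer: DIFFERENT — A ⇓ KI, B ⇓ S(SI)(K(S(SI)))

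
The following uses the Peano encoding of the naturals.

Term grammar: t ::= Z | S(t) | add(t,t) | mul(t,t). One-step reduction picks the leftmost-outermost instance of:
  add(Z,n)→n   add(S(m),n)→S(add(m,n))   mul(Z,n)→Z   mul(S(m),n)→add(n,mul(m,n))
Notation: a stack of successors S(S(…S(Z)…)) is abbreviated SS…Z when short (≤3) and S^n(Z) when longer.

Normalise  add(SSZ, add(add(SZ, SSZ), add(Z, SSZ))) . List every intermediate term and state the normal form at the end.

Answer: normal form = S^7(Z)  (in 10 steps)

Derivation:
  start: add(SSZ, add(add(SZ, SSZ), add(Z, SSZ)))
  [1] S(add(SZ, add(add(SZ, SSZ), add(Z, SSZ))))
  [2] S(S(add(Z, add(add(SZ, SSZ), add(Z, SSZ)))))
  [3] S(S(add(add(SZ, SSZ), add(Z, SSZ))))
  [4] S(S(add(S(add(Z, SSZ)), add(Z, SSZ))))
  [5] S(S(S(add(add(Z, SSZ), add(Z, SSZ)))))
  [6] S(S(S(add(SSZ, add(Z, SSZ)))))
  [7] S(S(S(S(add(SZ, add(Z, SSZ))))))
  [8] S(S(S(S(S(add(Z, add(Z, SSZ)))))))
  [9] S(S(S(S(S(add(Z, SSZ))))))
  [10] S^7(Z)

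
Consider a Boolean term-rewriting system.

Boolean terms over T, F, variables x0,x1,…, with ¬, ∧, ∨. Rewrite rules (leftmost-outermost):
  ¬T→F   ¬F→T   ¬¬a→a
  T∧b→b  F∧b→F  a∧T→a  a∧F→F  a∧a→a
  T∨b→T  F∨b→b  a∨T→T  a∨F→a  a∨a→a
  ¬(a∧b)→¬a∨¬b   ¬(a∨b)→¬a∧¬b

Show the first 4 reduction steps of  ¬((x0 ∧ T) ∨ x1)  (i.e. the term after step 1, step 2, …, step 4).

Answer: after 4 steps: ¬x0 ∧ ¬x1

Reduction:
  start: ¬((x0 ∧ T) ∨ x1)
  [1] ¬(x0 ∧ T) ∧ ¬x1
  [2] (¬x0 ∨ ¬T) ∧ ¬x1
  [3] (¬x0 ∨ F) ∧ ¬x1
  [4] ¬x0 ∧ ¬x1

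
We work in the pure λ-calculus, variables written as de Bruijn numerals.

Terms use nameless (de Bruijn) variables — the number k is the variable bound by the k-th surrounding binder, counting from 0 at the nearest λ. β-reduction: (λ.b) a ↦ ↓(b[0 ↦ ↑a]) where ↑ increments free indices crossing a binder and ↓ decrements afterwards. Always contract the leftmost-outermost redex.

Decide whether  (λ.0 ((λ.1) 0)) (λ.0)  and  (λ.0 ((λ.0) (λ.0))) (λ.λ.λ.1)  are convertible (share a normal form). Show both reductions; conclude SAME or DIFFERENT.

Term A:
  start: (λ.0 ((λ.1) 0)) (λ.0)
  [1] (λ.0) ((λ.λ.0) (λ.0))
  [2] (λ.λ.0) (λ.0)
  [3] λ.0

Term B:
  start: (λ.0 ((λ.0) (λ.0))) (λ.λ.λ.1)
  [1] (λ.λ.λ.1) ((λ.0) (λ.0))
  [2] λ.λ.1

Answer: DIFFERENT — A ⇓ λ.0, B ⇓ λ.λ.1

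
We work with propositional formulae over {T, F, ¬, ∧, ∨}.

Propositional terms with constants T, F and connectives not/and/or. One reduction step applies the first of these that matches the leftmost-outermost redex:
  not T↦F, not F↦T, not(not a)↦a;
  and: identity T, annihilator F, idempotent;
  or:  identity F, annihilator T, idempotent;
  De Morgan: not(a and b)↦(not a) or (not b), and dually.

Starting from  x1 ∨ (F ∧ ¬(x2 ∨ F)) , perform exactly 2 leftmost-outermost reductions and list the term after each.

  start: x1 ∨ (F ∧ ¬(x2 ∨ F))
  [1] x1 ∨ F
  [2] x1

Answer: after 2 steps: x1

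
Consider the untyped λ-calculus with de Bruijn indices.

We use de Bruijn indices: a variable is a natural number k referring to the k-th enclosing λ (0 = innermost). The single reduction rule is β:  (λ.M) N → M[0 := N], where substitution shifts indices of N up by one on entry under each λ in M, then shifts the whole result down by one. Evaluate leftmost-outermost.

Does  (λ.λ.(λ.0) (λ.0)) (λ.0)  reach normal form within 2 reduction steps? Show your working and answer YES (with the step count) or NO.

Answer: YES — reaches normal form λ.λ.0 in 2 ≤ 2 steps

Reduction:
  start: (λ.λ.(λ.0) (λ.0)) (λ.0)
  →1  λ.(λ.0) (λ.0)
  →2  λ.λ.0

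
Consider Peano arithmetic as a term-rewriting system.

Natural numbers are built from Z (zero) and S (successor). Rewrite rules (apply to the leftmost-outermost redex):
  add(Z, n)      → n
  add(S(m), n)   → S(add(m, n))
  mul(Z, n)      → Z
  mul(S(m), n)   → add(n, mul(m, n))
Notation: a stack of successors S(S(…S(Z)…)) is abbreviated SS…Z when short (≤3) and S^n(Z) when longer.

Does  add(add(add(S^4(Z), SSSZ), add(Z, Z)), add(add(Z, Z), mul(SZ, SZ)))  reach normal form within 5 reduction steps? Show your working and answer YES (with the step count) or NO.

  start: add(add(add(S^4(Z), SSSZ), add(Z, Z)), add(add(Z, Z), mul(SZ, SZ)))
  step 1: add(add(S(add(SSSZ, SSSZ)), add(Z, Z)), add(add(Z, Z), mul(SZ, SZ)))
  step 2: add(S(add(add(SSSZ, SSSZ), add(Z, Z))), add(add(Z, Z), mul(SZ, SZ)))
  step 3: S(add(add(add(SSSZ, SSSZ), add(Z, Z)), add(add(Z, Z), mul(SZ, SZ))))
  step 4: S(add(add(S(add(SSZ, SSSZ)), add(Z, Z)), add(add(Z, Z), mul(SZ, SZ))))
  step 5: S(add(S(add(add(SSZ, SSSZ), add(Z, Z))), add(add(Z, Z), mul(SZ, SZ))))

Answer: NO — after 5 steps the term is S(add(S(add(add(SSZ, SSSZ), add(Z, Z))), add(add(Z, Z), mul(SZ, SZ)))), not yet normal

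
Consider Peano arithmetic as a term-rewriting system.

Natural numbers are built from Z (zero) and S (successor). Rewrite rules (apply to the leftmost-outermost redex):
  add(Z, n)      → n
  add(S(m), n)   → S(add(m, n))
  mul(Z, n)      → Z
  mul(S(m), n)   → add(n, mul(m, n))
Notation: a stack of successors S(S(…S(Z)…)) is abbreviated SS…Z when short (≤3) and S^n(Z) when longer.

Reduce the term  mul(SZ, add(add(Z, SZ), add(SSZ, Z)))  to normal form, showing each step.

  start: mul(SZ, add(add(Z, SZ), add(SSZ, Z)))
  step 1: add(add(add(Z, SZ), add(SSZ, Z)), mul(Z, add(add(Z, SZ), add(SSZ, Z))))
  step 2: add(add(SZ, add(SSZ, Z)), mul(Z, add(add(Z, SZ), add(SSZ, Z))))
  step 3: add(S(add(Z, add(SSZ, Z))), mul(Z, add(add(Z, SZ), add(SSZ, Z))))
  step 4: S(add(add(Z, add(SSZ, Z)), mul(Z, add(add(Z, SZ), add(SSZ, Z)))))
  step 5: S(add(add(SSZ, Z), mul(Z, add(add(Z, SZ), add(SSZ, Z)))))
  step 6: S(add(S(add(SZ, Z)), mul(Z, add(add(Z, SZ), add(SSZ, Z)))))
  step 7: S(S(add(add(SZ, Z), mul(Z, add(add(Z, SZ), add(SSZ, Z))))))
  step 8: S(S(add(S(add(Z, Z)), mul(Z, add(add(Z, SZ), add(SSZ, Z))))))
  step 9: S(S(S(add(add(Z, Z), mul(Z, add(add(Z, SZ), add(SSZ, Z)))))))
  step 10: S(S(S(add(Z, mul(Z, add(add(Z, SZ), add(SSZ, Z)))))))
  step 11: S(S(S(mul(Z, add(add(Z, SZ), add(SSZ, Z))))))
  step 12: SSSZ

Answer: normal form = SSSZ  (in 12 steps)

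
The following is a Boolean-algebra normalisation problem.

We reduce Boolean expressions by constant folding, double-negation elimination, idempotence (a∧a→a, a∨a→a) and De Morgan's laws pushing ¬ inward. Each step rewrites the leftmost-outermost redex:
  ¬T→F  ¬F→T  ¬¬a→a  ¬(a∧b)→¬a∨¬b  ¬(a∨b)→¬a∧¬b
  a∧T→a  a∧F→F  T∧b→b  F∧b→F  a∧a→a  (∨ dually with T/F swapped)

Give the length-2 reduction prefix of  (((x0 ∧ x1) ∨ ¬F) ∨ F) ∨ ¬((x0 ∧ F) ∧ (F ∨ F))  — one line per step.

  start: (((x0 ∧ x1) ∨ ¬F) ∨ F) ∨ ¬((x0 ∧ F) ∧ (F ∨ F))
  →1  ((x0 ∧ x1) ∨ ¬F) ∨ ¬((x0 ∧ F) ∧ (F ∨ F))
  →2  ((x0 ∧ x1) ∨ T) ∨ ¬((x0 ∧ F) ∧ (F ∨ F))

Answer: after 2 steps: ((x0 ∧ x1) ∨ T) ∨ ¬((x0 ∧ F) ∧ (F ∨ F))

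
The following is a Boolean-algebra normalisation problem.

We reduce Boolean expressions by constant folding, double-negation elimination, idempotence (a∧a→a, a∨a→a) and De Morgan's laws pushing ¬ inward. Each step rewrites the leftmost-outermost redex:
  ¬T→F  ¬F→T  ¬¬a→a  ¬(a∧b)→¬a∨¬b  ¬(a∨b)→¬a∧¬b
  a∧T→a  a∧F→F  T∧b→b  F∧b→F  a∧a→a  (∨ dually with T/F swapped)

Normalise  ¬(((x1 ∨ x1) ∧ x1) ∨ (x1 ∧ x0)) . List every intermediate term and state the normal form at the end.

  start: ¬(((x1 ∨ x1) ∧ x1) ∨ (x1 ∧ x0))
  step 1: ¬((x1 ∨ x1) ∧ x1) ∧ ¬(x1 ∧ x0)
  step 2: (¬(x1 ∨ x1) ∨ ¬x1) ∧ ¬(x1 ∧ x0)
  step 3: ((¬x1 ∧ ¬x1) ∨ ¬x1) ∧ ¬(x1 ∧ x0)
  step 4: (¬x1 ∨ ¬x1) ∧ ¬(x1 ∧ x0)
  step 5: ¬x1 ∧ ¬(x1 ∧ x0)
  step 6: ¬x1 ∧ (¬x1 ∨ ¬x0)

Answer: normal form = ¬x1 ∧ (¬x1 ∨ ¬x0)  (in 6 steps)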